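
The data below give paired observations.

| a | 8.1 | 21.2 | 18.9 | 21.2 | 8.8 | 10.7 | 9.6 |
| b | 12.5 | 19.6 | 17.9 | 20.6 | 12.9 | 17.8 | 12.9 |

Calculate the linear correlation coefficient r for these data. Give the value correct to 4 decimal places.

n = 7, Σa = 98.5, Σb = 114.2, Σa² = 1605.79, Σb² = 1934.84, Σab = 1719.62
nΣab − ΣaΣb = 12037.34 − 11248.7 = 788.64
nΣa² − (Σa)² = 11240.53 − 9702.25 = 1538.28; nΣb² − (Σb)² = 13543.88 − 13041.64 = 502.24
r = 788.64 / √(1538.28 × 502.24) = 788.64 / 878.9686 ≈ 0.8972

0.8972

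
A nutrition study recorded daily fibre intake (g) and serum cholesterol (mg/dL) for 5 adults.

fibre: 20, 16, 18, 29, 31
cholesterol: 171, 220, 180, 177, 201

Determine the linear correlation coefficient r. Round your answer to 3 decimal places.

n = 5, Σx = 114, Σy = 949, Σx² = 2782, Σy² = 181771, Σxy = 21544
nΣxy − ΣxΣy = 107720 − 108186 = -466
nΣx² − (Σx)² = 13910 − 12996 = 914; nΣy² − (Σy)² = 908855 − 900601 = 8254
r = -466 / √(914 × 8254) = -466 / 2746.6627 ≈ -0.170

-0.170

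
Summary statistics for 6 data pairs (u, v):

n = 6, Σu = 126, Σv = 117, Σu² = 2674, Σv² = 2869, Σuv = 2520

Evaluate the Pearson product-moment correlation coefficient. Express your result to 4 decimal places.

0.4912

r = (nΣuv − ΣuΣv) / √[(nΣu² − (Σu)²)(nΣv² − (Σv)²)]
Numerator: 6×2520 − 126×117 = 378
Denominator: √[(16044 − 15876)(17214 − 13689)] = √[168 × 3525] = 769.5453
r = 378 / 769.5453 ≈ 0.4912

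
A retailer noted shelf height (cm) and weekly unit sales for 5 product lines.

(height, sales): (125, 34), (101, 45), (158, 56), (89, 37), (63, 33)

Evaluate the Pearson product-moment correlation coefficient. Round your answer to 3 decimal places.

0.748

n = 5, Σx = 536, Σy = 205, Σx² = 62680, Σy² = 8775, Σxy = 23015
nΣxy − ΣxΣy = 115075 − 109880 = 5195
nΣx² − (Σx)² = 313400 − 287296 = 26104; nΣy² − (Σy)² = 43875 − 42025 = 1850
r = 5195 / √(26104 × 1850) = 5195 / 6949.2733 ≈ 0.748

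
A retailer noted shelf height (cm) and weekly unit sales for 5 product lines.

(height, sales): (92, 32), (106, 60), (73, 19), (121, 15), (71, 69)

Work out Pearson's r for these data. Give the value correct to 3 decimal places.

-0.313

n = 5, Σx = 463, Σy = 195, Σx² = 44711, Σy² = 9971, Σxy = 17405
nΣxy − ΣxΣy = 87025 − 90285 = -3260
nΣx² − (Σx)² = 223555 − 214369 = 9186; nΣy² − (Σy)² = 49855 − 38025 = 11830
r = -3260 / √(9186 × 11830) = -3260 / 10424.5086 ≈ -0.313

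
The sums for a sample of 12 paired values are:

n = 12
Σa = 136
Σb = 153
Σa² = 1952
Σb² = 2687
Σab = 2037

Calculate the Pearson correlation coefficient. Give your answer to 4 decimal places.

r = (nΣab − ΣaΣb) / √[(nΣa² − (Σa)²)(nΣb² − (Σb)²)]
Numerator: 12×2037 − 136×153 = 3636
Denominator: √[(23424 − 18496)(32244 − 23409)] = √[4928 × 8835] = 6598.3998
r = 3636 / 6598.3998 ≈ 0.5510

0.5510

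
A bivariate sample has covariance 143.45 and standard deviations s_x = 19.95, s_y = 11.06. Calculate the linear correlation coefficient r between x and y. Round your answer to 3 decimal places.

0.650

r = Cov(x,y) / (s_x · s_y) = 143.45 / (19.95 × 11.06)
  = 143.45 / 220.6470 ≈ 0.650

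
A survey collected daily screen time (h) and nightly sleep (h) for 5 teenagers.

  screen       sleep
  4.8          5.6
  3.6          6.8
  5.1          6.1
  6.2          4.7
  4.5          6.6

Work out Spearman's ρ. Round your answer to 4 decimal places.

-0.9000

Rank screen: 3, 1, 4, 5, 2
Rank sleep: 2, 5, 3, 1, 4
d = rank(screen) − rank(sleep): 1, -4, 1, 4, -2; Σd² = 38
ρ = 1 − 6Σd² / [n(n²−1)] = 1 − 6×38 / (5×24) = 1 − 228/120 ≈ -0.9000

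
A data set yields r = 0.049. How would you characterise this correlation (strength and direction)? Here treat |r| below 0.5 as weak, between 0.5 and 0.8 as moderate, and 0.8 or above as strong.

r = 0.049 > 0 so the relationship is positive.
|r| = 0.049, which falls in the weak range.

weak positive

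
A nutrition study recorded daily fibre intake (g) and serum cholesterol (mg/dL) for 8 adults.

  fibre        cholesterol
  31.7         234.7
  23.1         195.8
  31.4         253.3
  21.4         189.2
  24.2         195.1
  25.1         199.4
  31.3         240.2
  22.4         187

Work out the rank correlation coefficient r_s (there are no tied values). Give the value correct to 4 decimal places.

0.8810

Rank fibre: 8, 3, 7, 1, 4, 5, 6, 2
Rank cholesterol: 6, 4, 8, 2, 3, 5, 7, 1
d = rank(fibre) − rank(cholesterol): 2, -1, -1, -1, 1, 0, -1, 1; Σd² = 10
ρ = 1 − 6Σd² / [n(n²−1)] = 1 − 6×10 / (8×63) = 1 − 60/504 ≈ 0.8810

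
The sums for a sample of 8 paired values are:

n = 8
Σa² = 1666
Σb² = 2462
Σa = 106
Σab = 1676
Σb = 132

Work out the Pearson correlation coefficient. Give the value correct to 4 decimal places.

r = (nΣab − ΣaΣb) / √[(nΣa² − (Σa)²)(nΣb² − (Σb)²)]
Numerator: 8×1676 − 106×132 = -584
Denominator: √[(13328 − 11236)(19696 − 17424)] = √[2092 × 2272] = 2180.1431
r = -584 / 2180.1431 ≈ -0.2679

-0.2679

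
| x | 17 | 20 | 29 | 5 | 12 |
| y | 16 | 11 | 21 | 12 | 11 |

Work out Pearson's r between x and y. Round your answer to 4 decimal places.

n = 5, Σx = 83, Σy = 71, Σx² = 1699, Σy² = 1083, Σxy = 1293
nΣxy − ΣxΣy = 6465 − 5893 = 572
nΣx² − (Σx)² = 8495 − 6889 = 1606; nΣy² − (Σy)² = 5415 − 5041 = 374
r = 572 / √(1606 × 374) = 572 / 775.0123 ≈ 0.7381

0.7381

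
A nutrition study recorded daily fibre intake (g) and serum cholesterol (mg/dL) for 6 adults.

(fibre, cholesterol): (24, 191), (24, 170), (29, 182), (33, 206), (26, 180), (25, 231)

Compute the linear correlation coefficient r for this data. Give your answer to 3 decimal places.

n = 6, Σx = 161, Σy = 1160, Σx² = 4383, Σy² = 226702, Σxy = 31195
nΣxy − ΣxΣy = 187170 − 186760 = 410
nΣx² − (Σx)² = 26298 − 25921 = 377; nΣy² − (Σy)² = 1360212 − 1345600 = 14612
r = 410 / √(377 × 14612) = 410 / 2347.0671 ≈ 0.175

0.175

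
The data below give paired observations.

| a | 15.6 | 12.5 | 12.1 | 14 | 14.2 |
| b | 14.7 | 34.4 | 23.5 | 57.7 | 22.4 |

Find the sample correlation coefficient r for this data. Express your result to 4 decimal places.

-0.2055

n = 5, Σa = 68.4, Σb = 152.7, Σa² = 943.66, Σb² = 5782.75, Σab = 2069.55
nΣab − ΣaΣb = 10347.75 − 10444.68 = -96.93
nΣa² − (Σa)² = 4718.3 − 4678.56 = 39.74; nΣb² − (Σb)² = 28913.75 − 23317.29 = 5596.46
r = -96.93 / √(39.74 × 5596.46) = -96.93 / 471.5966 ≈ -0.2055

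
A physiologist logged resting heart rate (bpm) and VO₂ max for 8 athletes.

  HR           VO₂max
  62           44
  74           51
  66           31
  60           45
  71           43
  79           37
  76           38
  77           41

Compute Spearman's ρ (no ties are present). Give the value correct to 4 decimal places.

Rank HR: 2, 5, 3, 1, 4, 8, 6, 7
Rank VO₂max: 6, 8, 1, 7, 5, 2, 3, 4
d = rank(HR) − rank(VO₂max): -4, -3, 2, -6, -1, 6, 3, 3; Σd² = 120
ρ = 1 − 6Σd² / [n(n²−1)] = 1 − 6×120 / (8×63) = 1 − 720/504 ≈ -0.4286

-0.4286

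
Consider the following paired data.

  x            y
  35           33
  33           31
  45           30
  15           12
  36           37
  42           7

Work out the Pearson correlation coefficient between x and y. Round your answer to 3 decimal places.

0.284

n = 6, Σx = 206, Σy = 150, Σx² = 7624, Σy² = 4512, Σxy = 5334
nΣxy − ΣxΣy = 32004 − 30900 = 1104
nΣx² − (Σx)² = 45744 − 42436 = 3308; nΣy² − (Σy)² = 27072 − 22500 = 4572
r = 1104 / √(3308 × 4572) = 1104 / 3888.9814 ≈ 0.284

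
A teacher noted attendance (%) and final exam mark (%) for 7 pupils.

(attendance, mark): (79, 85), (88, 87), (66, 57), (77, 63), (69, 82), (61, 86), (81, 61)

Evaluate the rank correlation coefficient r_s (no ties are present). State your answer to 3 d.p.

Rank attendance: 5, 7, 2, 4, 3, 1, 6
Rank mark: 5, 7, 1, 3, 4, 6, 2
d = rank(attendance) − rank(mark): 0, 0, 1, 1, -1, -5, 4; Σd² = 44
ρ = 1 − 6Σd² / [n(n²−1)] = 1 − 6×44 / (7×48) = 1 − 264/336 ≈ 0.214

0.214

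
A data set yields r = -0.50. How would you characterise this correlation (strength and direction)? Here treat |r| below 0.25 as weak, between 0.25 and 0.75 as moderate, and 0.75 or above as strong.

r = -0.50 < 0 so the relationship is negative.
|r| = 0.50, which falls in the moderate range.

moderate negative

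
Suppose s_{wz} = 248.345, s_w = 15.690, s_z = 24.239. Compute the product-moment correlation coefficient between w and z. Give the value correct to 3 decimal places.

r = Cov(w,z) / (s_w · s_z) = 248.345 / (15.690 × 24.239)
  = 248.345 / 380.3099 ≈ 0.653

0.653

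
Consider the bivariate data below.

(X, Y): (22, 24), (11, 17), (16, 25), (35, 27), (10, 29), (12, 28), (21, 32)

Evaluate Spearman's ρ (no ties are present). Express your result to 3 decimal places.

Rank X: 6, 2, 4, 7, 1, 3, 5
Rank Y: 2, 1, 3, 4, 6, 5, 7
d = rank(X) − rank(Y): 4, 1, 1, 3, -5, -2, -2; Σd² = 60
ρ = 1 − 6Σd² / [n(n²−1)] = 1 − 6×60 / (7×48) = 1 − 360/336 ≈ -0.071

-0.071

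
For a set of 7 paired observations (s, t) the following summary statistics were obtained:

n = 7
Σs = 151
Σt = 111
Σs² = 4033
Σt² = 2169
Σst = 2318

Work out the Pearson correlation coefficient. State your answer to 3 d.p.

r = (nΣst − ΣsΣt) / √[(nΣs² − (Σs)²)(nΣt² − (Σt)²)]
Numerator: 7×2318 − 151×111 = -535
Denominator: √[(28231 − 22801)(15183 − 12321)] = √[5430 × 2862] = 3942.1644
r = -535 / 3942.1644 ≈ -0.136

-0.136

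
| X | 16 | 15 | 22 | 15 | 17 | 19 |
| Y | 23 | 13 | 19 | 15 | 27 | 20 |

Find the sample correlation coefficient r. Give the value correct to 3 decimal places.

0.243

n = 6, ΣX = 104, ΣY = 117, ΣX² = 1840, ΣY² = 2413, ΣXY = 2045
nΣXY − ΣXΣY = 12270 − 12168 = 102
nΣX² − (ΣX)² = 11040 − 10816 = 224; nΣY² − (ΣY)² = 14478 − 13689 = 789
r = 102 / √(224 × 789) = 102 / 420.3998 ≈ 0.243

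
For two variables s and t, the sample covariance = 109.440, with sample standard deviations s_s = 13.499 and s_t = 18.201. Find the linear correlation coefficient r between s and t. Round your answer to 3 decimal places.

r = Cov(s,t) / (s_s · s_t) = 109.440 / (13.499 × 18.201)
  = 109.440 / 245.6953 ≈ 0.445

0.445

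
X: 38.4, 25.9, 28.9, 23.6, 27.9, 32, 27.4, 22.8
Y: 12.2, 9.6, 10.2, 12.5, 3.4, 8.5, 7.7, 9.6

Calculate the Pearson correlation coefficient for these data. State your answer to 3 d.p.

n = 8, ΣX = 226.9, ΣY = 73.7, ΣX² = 6610.55, ΣY² = 736.55, ΣXY = 2103.62
nΣXY − ΣXΣY = 16828.96 − 16722.53 = 106.43
nΣX² − (ΣX)² = 52884.4 − 51483.61 = 1400.79; nΣY² − (ΣY)² = 5892.4 − 5431.69 = 460.71
r = 106.43 / √(1400.79 × 460.71) = 106.43 / 803.3417 ≈ 0.132

0.132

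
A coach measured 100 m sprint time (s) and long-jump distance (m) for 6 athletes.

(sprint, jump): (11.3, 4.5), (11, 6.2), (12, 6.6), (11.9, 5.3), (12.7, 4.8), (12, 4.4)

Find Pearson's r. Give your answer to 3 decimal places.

-0.252

n = 6, Σx = 70.9, Σy = 31.8, Σx² = 839.59, Σy² = 172.74, Σxy = 375.08
nΣxy − ΣxΣy = 2250.48 − 2254.62 = -4.14
nΣx² − (Σx)² = 5037.54 − 5026.81 = 10.73; nΣy² − (Σy)² = 1036.44 − 1011.24 = 25.2
r = -4.14 / √(10.73 × 25.2) = -4.14 / 16.4437 ≈ -0.252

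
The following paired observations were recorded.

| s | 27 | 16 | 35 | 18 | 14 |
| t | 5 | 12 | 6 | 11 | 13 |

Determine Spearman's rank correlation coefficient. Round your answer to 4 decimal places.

Rank s: 4, 2, 5, 3, 1
Rank t: 1, 4, 2, 3, 5
d = rank(s) − rank(t): 3, -2, 3, 0, -4; Σd² = 38
ρ = 1 − 6Σd² / [n(n²−1)] = 1 − 6×38 / (5×24) = 1 − 228/120 ≈ -0.9000

-0.9000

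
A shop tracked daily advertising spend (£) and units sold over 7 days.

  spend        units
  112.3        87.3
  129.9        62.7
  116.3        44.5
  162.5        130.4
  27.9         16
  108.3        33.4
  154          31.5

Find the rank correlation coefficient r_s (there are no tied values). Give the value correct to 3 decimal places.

Rank spend: 3, 5, 4, 7, 1, 2, 6
Rank units: 6, 5, 4, 7, 1, 3, 2
d = rank(spend) − rank(units): -3, 0, 0, 0, 0, -1, 4; Σd² = 26
ρ = 1 − 6Σd² / [n(n²−1)] = 1 − 6×26 / (7×48) = 1 − 156/336 ≈ 0.536

0.536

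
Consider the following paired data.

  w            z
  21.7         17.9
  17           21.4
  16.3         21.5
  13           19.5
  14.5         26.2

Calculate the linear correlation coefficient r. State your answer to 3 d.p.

-0.514

n = 5, Σw = 82.5, Σz = 106.5, Σw² = 1404.83, Σz² = 2307.31, Σwz = 1736.08
nΣwz − ΣwΣz = 8680.4 − 8786.25 = -105.85
nΣw² − (Σw)² = 7024.15 − 6806.25 = 217.9; nΣz² − (Σz)² = 11536.55 − 11342.25 = 194.3
r = -105.85 / √(217.9 × 194.3) = -105.85 / 205.7619 ≈ -0.514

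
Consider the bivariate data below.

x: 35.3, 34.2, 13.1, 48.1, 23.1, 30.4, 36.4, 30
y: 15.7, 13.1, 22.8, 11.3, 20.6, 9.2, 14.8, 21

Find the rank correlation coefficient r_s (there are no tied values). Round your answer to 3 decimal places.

-0.667

Rank x: 6, 5, 1, 8, 2, 4, 7, 3
Rank y: 5, 3, 8, 2, 6, 1, 4, 7
d = rank(x) − rank(y): 1, 2, -7, 6, -4, 3, 3, -4; Σd² = 140
ρ = 1 − 6Σd² / [n(n²−1)] = 1 − 6×140 / (8×63) = 1 − 840/504 ≈ -0.667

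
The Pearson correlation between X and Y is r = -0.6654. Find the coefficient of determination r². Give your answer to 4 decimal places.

0.4428

r² = (-0.6654)² = 0.4428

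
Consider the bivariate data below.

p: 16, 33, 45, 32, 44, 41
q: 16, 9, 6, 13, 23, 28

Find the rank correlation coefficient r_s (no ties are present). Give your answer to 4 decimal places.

-0.1429

Rank p: 1, 3, 6, 2, 5, 4
Rank q: 4, 2, 1, 3, 5, 6
d = rank(p) − rank(q): -3, 1, 5, -1, 0, -2; Σd² = 40
ρ = 1 − 6Σd² / [n(n²−1)] = 1 − 6×40 / (6×35) = 1 − 240/210 ≈ -0.1429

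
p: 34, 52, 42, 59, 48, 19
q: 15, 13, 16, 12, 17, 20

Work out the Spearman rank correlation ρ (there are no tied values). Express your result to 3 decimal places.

Rank p: 2, 5, 3, 6, 4, 1
Rank q: 3, 2, 4, 1, 5, 6
d = rank(p) − rank(q): -1, 3, -1, 5, -1, -5; Σd² = 62
ρ = 1 − 6Σd² / [n(n²−1)] = 1 − 6×62 / (6×35) = 1 − 372/210 ≈ -0.771

-0.771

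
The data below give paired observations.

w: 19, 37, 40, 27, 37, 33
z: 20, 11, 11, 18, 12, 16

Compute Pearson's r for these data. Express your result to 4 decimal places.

n = 6, Σw = 193, Σz = 88, Σw² = 6517, Σz² = 1366, Σwz = 2685
nΣwz − ΣwΣz = 16110 − 16984 = -874
nΣw² − (Σw)² = 39102 − 37249 = 1853; nΣz² − (Σz)² = 8196 − 7744 = 452
r = -874 / √(1853 × 452) = -874 / 915.1809 ≈ -0.9550

-0.9550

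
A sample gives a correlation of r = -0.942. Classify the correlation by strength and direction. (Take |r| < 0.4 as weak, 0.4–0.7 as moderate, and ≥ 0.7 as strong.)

strong negative

r = -0.942 < 0 so the relationship is negative.
|r| = 0.942, which falls in the strong range.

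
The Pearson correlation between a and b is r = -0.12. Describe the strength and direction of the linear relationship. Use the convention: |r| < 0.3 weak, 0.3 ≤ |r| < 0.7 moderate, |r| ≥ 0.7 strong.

r = -0.12 < 0 so the relationship is negative.
|r| = 0.12, which falls in the weak range.

weak negative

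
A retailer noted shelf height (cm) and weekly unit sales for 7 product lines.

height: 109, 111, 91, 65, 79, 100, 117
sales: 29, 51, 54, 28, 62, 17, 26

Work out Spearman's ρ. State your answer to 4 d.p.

Rank height: 5, 6, 3, 1, 2, 4, 7
Rank sales: 4, 5, 6, 3, 7, 1, 2
d = rank(height) − rank(sales): 1, 1, -3, -2, -5, 3, 5; Σd² = 74
ρ = 1 − 6Σd² / [n(n²−1)] = 1 − 6×74 / (7×48) = 1 − 444/336 ≈ -0.3214

-0.3214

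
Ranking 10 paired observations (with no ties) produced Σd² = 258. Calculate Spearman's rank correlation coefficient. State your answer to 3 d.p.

ρ = 1 − 6Σd² / [n(n²−1)] = 1 − 6×258 / (10×99)
  = 1 − 1548/990 = 1 − 1.5636 ≈ -0.564

-0.564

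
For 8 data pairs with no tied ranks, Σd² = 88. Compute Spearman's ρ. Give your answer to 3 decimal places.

-0.048

ρ = 1 − 6Σd² / [n(n²−1)] = 1 − 6×88 / (8×63)
  = 1 − 528/504 = 1 − 1.0476 ≈ -0.048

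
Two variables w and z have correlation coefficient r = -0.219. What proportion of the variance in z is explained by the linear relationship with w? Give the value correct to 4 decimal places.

0.0480

r² = (-0.219)² = 0.0480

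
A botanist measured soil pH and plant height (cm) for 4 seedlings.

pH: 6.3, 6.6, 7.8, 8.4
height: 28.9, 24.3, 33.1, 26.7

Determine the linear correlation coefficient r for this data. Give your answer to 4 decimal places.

n = 4, Σx = 29.1, Σy = 113, Σx² = 214.65, Σy² = 3234.2, Σxy = 824.91
nΣxy − ΣxΣy = 3299.64 − 3288.3 = 11.34
nΣx² − (Σx)² = 858.6 − 846.81 = 11.79; nΣy² − (Σy)² = 12936.8 − 12769 = 167.8
r = 11.34 / √(11.79 × 167.8) = 11.34 / 44.4788 ≈ 0.2550

0.2550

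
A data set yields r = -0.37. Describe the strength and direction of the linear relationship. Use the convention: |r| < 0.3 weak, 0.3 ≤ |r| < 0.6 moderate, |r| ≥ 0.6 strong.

r = -0.37 < 0 so the relationship is negative.
|r| = 0.37, which falls in the moderate range.

moderate negative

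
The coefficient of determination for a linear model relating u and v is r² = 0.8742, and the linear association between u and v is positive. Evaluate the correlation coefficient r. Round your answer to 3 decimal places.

|r| = √0.8742 = 0.935
The association is positive, so r = 0.935.

0.935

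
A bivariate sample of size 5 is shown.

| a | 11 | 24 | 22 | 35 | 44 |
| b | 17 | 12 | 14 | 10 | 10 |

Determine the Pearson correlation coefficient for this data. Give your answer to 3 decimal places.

n = 5, Σa = 136, Σb = 63, Σa² = 4342, Σb² = 829, Σab = 1573
nΣab − ΣaΣb = 7865 − 8568 = -703
nΣa² − (Σa)² = 21710 − 18496 = 3214; nΣb² − (Σb)² = 4145 − 3969 = 176
r = -703 / √(3214 × 176) = -703 / 752.1064 ≈ -0.935

-0.935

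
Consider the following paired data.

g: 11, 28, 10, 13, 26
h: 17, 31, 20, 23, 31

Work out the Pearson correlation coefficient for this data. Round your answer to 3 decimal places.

0.960

n = 5, Σg = 88, Σh = 122, Σg² = 1850, Σh² = 3140, Σgh = 2360
nΣgh − ΣgΣh = 11800 − 10736 = 1064
nΣg² − (Σg)² = 9250 − 7744 = 1506; nΣh² − (Σh)² = 15700 − 14884 = 816
r = 1064 / √(1506 × 816) = 1064 / 1108.5558 ≈ 0.960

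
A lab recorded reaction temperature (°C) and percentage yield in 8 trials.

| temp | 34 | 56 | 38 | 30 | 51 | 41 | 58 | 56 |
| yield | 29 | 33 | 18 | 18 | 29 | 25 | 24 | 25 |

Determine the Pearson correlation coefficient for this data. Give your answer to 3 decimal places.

0.510

n = 8, Σx = 364, Σy = 201, Σx² = 17418, Σy² = 5245, Σxy = 9354
nΣxy − ΣxΣy = 74832 − 73164 = 1668
nΣx² − (Σx)² = 139344 − 132496 = 6848; nΣy² − (Σy)² = 41960 − 40401 = 1559
r = 1668 / √(6848 × 1559) = 1668 / 3267.4198 ≈ 0.510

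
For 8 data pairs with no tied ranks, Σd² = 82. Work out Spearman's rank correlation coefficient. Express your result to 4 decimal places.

ρ = 1 − 6Σd² / [n(n²−1)] = 1 − 6×82 / (8×63)
  = 1 − 492/504 = 1 − 0.97619 ≈ 0.0238

0.0238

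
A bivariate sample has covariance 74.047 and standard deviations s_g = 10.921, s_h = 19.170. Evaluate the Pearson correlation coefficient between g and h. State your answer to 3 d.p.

r = Cov(g,h) / (s_g · s_h) = 74.047 / (10.921 × 19.170)
  = 74.047 / 209.3556 ≈ 0.354

0.354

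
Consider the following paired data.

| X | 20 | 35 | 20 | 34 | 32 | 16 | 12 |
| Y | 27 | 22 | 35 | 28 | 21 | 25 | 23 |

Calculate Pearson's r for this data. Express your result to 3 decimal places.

n = 7, ΣX = 169, ΣY = 181, ΣX² = 4605, ΣY² = 4817, ΣXY = 4310
nΣXY − ΣXΣY = 30170 − 30589 = -419
nΣX² − (ΣX)² = 32235 − 28561 = 3674; nΣY² − (ΣY)² = 33719 − 32761 = 958
r = -419 / √(3674 × 958) = -419 / 1876.0842 ≈ -0.223

-0.223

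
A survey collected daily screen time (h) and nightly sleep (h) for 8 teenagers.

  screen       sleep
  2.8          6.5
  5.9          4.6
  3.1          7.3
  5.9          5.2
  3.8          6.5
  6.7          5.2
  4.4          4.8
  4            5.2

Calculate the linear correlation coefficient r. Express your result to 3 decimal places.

-0.734

n = 8, Σx = 36.6, Σy = 45.3, Σx² = 181.76, Σy² = 263.11, Σxy = 200.11
nΣxy − ΣxΣy = 1600.88 − 1657.98 = -57.1
nΣx² − (Σx)² = 1454.08 − 1339.56 = 114.52; nΣy² − (Σy)² = 2104.88 − 2052.09 = 52.79
r = -57.1 / √(114.52 × 52.79) = -57.1 / 77.7529 ≈ -0.734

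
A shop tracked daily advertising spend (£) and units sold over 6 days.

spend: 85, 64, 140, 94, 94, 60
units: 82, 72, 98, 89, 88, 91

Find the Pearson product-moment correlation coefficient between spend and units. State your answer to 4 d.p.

0.6732

n = 6, Σx = 537, Σy = 520, Σx² = 52193, Σy² = 45458, Σxy = 47396
nΣxy − ΣxΣy = 284376 − 279240 = 5136
nΣx² − (Σx)² = 313158 − 288369 = 24789; nΣy² − (Σy)² = 272748 − 270400 = 2348
r = 5136 / √(24789 × 2348) = 5136 / 7629.1921 ≈ 0.6732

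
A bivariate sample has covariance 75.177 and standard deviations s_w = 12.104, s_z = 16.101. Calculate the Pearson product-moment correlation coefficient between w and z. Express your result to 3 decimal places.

r = Cov(w,z) / (s_w · s_z) = 75.177 / (12.104 × 16.101)
  = 75.177 / 194.8865 ≈ 0.386

0.386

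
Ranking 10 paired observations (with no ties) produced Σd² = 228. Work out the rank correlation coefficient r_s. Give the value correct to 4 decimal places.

ρ = 1 − 6Σd² / [n(n²−1)] = 1 − 6×228 / (10×99)
  = 1 − 1368/990 = 1 − 1.38182 ≈ -0.3818

-0.3818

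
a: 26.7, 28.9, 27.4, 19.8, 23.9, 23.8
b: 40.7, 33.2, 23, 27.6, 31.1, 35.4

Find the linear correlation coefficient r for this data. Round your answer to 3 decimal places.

0.176

n = 6, Σa = 150.5, Σb = 191, Σa² = 3828.55, Σb² = 6269.86, Σab = 4808.66
nΣab − ΣaΣb = 28851.96 − 28745.5 = 106.46
nΣa² − (Σa)² = 22971.3 − 22650.25 = 321.05; nΣb² − (Σb)² = 37619.16 − 36481 = 1138.16
r = 106.46 / √(321.05 × 1138.16) = 106.46 / 604.4884 ≈ 0.176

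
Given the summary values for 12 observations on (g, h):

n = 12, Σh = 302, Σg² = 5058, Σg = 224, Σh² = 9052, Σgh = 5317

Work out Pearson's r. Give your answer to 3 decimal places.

-0.284

r = (nΣgh − ΣgΣh) / √[(nΣg² − (Σg)²)(nΣh² − (Σh)²)]
Numerator: 12×5317 − 224×302 = -3844
Denominator: √[(60696 − 50176)(108624 − 91204)] = √[10520 × 17420] = 13537.2966
r = -3844 / 13537.2966 ≈ -0.284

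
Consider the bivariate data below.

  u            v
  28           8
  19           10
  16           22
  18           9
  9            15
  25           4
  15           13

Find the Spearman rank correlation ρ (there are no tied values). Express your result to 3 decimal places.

Rank u: 7, 5, 3, 4, 1, 6, 2
Rank v: 2, 4, 7, 3, 6, 1, 5
d = rank(u) − rank(v): 5, 1, -4, 1, -5, 5, -3; Σd² = 102
ρ = 1 − 6Σd² / [n(n²−1)] = 1 − 6×102 / (7×48) = 1 − 612/336 ≈ -0.821

-0.821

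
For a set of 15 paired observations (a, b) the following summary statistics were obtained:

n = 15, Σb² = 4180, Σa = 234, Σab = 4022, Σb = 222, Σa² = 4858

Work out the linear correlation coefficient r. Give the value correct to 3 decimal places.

0.538

r = (nΣab − ΣaΣb) / √[(nΣa² − (Σa)²)(nΣb² − (Σb)²)]
Numerator: 15×4022 − 234×222 = 8382
Denominator: √[(72870 − 54756)(62700 − 49284)] = √[18114 × 13416] = 15589.0161
r = 8382 / 15589.0161 ≈ 0.538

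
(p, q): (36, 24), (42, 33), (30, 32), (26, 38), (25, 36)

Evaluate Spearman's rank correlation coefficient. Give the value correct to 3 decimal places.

Rank p: 4, 5, 3, 2, 1
Rank q: 1, 3, 2, 5, 4
d = rank(p) − rank(q): 3, 2, 1, -3, -3; Σd² = 32
ρ = 1 − 6Σd² / [n(n²−1)] = 1 − 6×32 / (5×24) = 1 − 192/120 ≈ -0.600

-0.600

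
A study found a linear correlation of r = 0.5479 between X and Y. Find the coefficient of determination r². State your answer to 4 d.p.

0.3002

r² = (0.5479)² = 0.3002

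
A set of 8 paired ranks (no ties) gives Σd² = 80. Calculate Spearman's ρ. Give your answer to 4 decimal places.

0.0476

ρ = 1 − 6Σd² / [n(n²−1)] = 1 − 6×80 / (8×63)
  = 1 − 480/504 = 1 − 0.95238 ≈ 0.0476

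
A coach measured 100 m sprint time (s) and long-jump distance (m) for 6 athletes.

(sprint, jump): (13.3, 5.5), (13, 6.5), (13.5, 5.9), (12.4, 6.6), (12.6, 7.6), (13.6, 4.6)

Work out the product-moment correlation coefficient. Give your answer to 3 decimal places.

-0.829

n = 6, Σx = 78.4, Σy = 36.7, Σx² = 1025.62, Σy² = 229.79, Σxy = 477.46
nΣxy − ΣxΣy = 2864.76 − 2877.28 = -12.52
nΣx² − (Σx)² = 6153.72 − 6146.56 = 7.16; nΣy² − (Σy)² = 1378.74 − 1346.89 = 31.85
r = -12.52 / √(7.16 × 31.85) = -12.52 / 15.1012 ≈ -0.829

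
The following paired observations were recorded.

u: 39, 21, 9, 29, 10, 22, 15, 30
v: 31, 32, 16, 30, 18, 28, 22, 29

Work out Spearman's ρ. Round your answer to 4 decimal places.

0.7381

Rank u: 8, 4, 1, 6, 2, 5, 3, 7
Rank v: 7, 8, 1, 6, 2, 4, 3, 5
d = rank(u) − rank(v): 1, -4, 0, 0, 0, 1, 0, 2; Σd² = 22
ρ = 1 − 6Σd² / [n(n²−1)] = 1 − 6×22 / (8×63) = 1 − 132/504 ≈ 0.7381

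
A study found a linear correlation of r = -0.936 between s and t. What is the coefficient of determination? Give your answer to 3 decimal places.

0.876

r² = (-0.936)² = 0.876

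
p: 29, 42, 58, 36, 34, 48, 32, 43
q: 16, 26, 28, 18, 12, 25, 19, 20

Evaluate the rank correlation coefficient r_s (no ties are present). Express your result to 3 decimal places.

Rank p: 1, 5, 8, 4, 3, 7, 2, 6
Rank q: 2, 7, 8, 3, 1, 6, 4, 5
d = rank(p) − rank(q): -1, -2, 0, 1, 2, 1, -2, 1; Σd² = 16
ρ = 1 − 6Σd² / [n(n²−1)] = 1 − 6×16 / (8×63) = 1 − 96/504 ≈ 0.810

0.810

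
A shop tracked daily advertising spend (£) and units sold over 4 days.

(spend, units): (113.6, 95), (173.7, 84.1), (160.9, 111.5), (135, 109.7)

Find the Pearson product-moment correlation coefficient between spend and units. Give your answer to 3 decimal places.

-0.205

n = 4, Σx = 583.2, Σy = 400.3, Σx² = 87190.46, Σy² = 40564.15, Σxy = 58150.02
nΣxy − ΣxΣy = 232600.08 − 233454.96 = -854.88
nΣx² − (Σx)² = 348761.84 − 340122.24 = 8639.6; nΣy² − (Σy)² = 162256.6 − 160240.09 = 2016.51
r = -854.88 / √(8639.6 × 2016.51) = -854.88 / 4173.9477 ≈ -0.205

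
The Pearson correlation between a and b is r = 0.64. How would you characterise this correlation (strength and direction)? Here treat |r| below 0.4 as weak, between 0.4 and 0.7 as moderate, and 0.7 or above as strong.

moderate positive

r = 0.64 > 0 so the relationship is positive.
|r| = 0.64, which falls in the moderate range.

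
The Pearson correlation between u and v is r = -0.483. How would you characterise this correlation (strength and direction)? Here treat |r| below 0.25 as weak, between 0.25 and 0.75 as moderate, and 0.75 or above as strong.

r = -0.483 < 0 so the relationship is negative.
|r| = 0.483, which falls in the moderate range.

moderate negative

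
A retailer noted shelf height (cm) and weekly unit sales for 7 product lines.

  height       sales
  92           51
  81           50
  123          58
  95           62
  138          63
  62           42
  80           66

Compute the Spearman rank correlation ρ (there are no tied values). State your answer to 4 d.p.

0.4286

Rank height: 4, 3, 6, 5, 7, 1, 2
Rank sales: 3, 2, 4, 5, 6, 1, 7
d = rank(height) − rank(sales): 1, 1, 2, 0, 1, 0, -5; Σd² = 32
ρ = 1 − 6Σd² / [n(n²−1)] = 1 − 6×32 / (7×48) = 1 − 192/336 ≈ 0.4286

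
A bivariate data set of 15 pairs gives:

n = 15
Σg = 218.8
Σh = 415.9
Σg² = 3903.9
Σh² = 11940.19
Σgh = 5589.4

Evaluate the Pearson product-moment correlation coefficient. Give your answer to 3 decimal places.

r = (nΣgh − ΣgΣh) / √[(nΣg² − (Σg)²)(nΣh² − (Σh)²)]
Numerator: 15×5589.4 − 218.8×415.9 = -7157.92
Denominator: √[(58558.5 − 47873.44)(179102.85 − 172972.81)] = √[10685.06 × 6130.04] = 8093.1975
r = -7157.92 / 8093.1975 ≈ -0.884

-0.884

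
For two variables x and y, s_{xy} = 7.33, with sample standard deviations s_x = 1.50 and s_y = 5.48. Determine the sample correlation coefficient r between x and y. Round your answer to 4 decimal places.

r = Cov(x,y) / (s_x · s_y) = 7.33 / (1.50 × 5.48)
  = 7.33 / 8.2200 ≈ 0.8917

0.8917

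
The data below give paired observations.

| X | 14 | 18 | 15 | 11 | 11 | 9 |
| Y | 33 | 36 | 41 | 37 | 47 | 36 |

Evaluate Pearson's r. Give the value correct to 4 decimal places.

-0.2083

n = 6, ΣX = 78, ΣY = 230, ΣX² = 1068, ΣY² = 8940, ΣXY = 2973
nΣXY − ΣXΣY = 17838 − 17940 = -102
nΣX² − (ΣX)² = 6408 − 6084 = 324; nΣY² − (ΣY)² = 53640 − 52900 = 740
r = -102 / √(324 × 740) = -102 / 489.6529 ≈ -0.2083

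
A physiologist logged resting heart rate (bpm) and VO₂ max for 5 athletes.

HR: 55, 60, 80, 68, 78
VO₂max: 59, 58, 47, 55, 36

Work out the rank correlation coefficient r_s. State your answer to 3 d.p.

Rank HR: 1, 2, 5, 3, 4
Rank VO₂max: 5, 4, 2, 3, 1
d = rank(HR) − rank(VO₂max): -4, -2, 3, 0, 3; Σd² = 38
ρ = 1 − 6Σd² / [n(n²−1)] = 1 − 6×38 / (5×24) = 1 − 228/120 ≈ -0.900

-0.900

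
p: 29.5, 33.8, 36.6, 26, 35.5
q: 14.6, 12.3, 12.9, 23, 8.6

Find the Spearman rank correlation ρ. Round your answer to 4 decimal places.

Rank p: 2, 3, 5, 1, 4
Rank q: 4, 2, 3, 5, 1
d = rank(p) − rank(q): -2, 1, 2, -4, 3; Σd² = 34
ρ = 1 − 6Σd² / [n(n²−1)] = 1 − 6×34 / (5×24) = 1 − 204/120 ≈ -0.7000

-0.7000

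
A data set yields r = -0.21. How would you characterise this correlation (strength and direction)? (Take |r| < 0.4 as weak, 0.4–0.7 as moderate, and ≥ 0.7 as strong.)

r = -0.21 < 0 so the relationship is negative.
|r| = 0.21, which falls in the weak range.

weak negative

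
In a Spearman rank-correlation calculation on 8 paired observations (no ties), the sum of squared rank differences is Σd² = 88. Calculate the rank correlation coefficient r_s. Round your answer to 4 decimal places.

ρ = 1 − 6Σd² / [n(n²−1)] = 1 − 6×88 / (8×63)
  = 1 − 528/504 = 1 − 1.04762 ≈ -0.0476

-0.0476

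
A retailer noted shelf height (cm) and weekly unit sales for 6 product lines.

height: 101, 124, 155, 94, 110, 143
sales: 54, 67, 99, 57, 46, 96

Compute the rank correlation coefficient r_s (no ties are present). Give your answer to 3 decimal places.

0.771

Rank height: 2, 4, 6, 1, 3, 5
Rank sales: 2, 4, 6, 3, 1, 5
d = rank(height) − rank(sales): 0, 0, 0, -2, 2, 0; Σd² = 8
ρ = 1 − 6Σd² / [n(n²−1)] = 1 − 6×8 / (6×35) = 1 − 48/210 ≈ 0.771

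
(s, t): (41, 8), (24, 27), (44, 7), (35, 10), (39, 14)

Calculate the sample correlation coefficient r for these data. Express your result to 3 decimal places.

n = 5, Σs = 183, Σt = 66, Σs² = 6939, Σt² = 1138, Σst = 2180
nΣst − ΣsΣt = 10900 − 12078 = -1178
nΣs² − (Σs)² = 34695 − 33489 = 1206; nΣt² − (Σt)² = 5690 − 4356 = 1334
r = -1178 / √(1206 × 1334) = -1178 / 1268.3864 ≈ -0.929

-0.929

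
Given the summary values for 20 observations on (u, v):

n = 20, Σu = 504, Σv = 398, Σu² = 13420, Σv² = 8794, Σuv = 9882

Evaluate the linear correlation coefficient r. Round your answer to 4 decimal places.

r = (nΣuv − ΣuΣv) / √[(nΣu² − (Σu)²)(nΣv² − (Σv)²)]
Numerator: 20×9882 − 504×398 = -2952
Denominator: √[(268400 − 254016)(175880 − 158404)] = √[14384 × 17476] = 15854.8032
r = -2952 / 15854.8032 ≈ -0.1862

-0.1862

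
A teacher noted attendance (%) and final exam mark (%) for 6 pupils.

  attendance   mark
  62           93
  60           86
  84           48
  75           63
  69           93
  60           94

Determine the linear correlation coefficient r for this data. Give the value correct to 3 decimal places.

-0.910

n = 6, Σx = 410, Σy = 477, Σx² = 28486, Σy² = 39803, Σxy = 31740
nΣxy − ΣxΣy = 190440 − 195570 = -5130
nΣx² − (Σx)² = 170916 − 168100 = 2816; nΣy² − (Σy)² = 238818 − 227529 = 11289
r = -5130 / √(2816 × 11289) = -5130 / 5638.2465 ≈ -0.910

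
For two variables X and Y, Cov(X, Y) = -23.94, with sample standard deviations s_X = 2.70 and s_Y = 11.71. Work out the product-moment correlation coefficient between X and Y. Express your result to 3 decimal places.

-0.757

r = Cov(X,Y) / (s_X · s_Y) = -23.94 / (2.70 × 11.71)
  = -23.94 / 31.6170 ≈ -0.757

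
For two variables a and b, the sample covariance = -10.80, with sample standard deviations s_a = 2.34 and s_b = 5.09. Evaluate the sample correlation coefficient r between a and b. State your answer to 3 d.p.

-0.907

r = Cov(a,b) / (s_a · s_b) = -10.80 / (2.34 × 5.09)
  = -10.80 / 11.9106 ≈ -0.907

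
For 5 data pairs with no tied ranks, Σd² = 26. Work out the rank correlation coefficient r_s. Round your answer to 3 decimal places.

ρ = 1 − 6Σd² / [n(n²−1)] = 1 − 6×26 / (5×24)
  = 1 − 156/120 = 1 − 1.3000 ≈ -0.300

-0.300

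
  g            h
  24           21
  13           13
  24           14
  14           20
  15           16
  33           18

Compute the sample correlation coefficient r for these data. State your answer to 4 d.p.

0.2522

n = 6, Σg = 123, Σh = 102, Σg² = 2831, Σh² = 1786, Σgh = 2123
nΣgh − ΣgΣh = 12738 − 12546 = 192
nΣg² − (Σg)² = 16986 − 15129 = 1857; nΣh² − (Σh)² = 10716 − 10404 = 312
r = 192 / √(1857 × 312) = 192 / 761.1728 ≈ 0.2522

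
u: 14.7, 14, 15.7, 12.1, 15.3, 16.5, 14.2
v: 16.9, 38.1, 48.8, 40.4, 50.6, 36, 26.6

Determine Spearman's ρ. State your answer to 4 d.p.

Rank u: 4, 2, 6, 1, 5, 7, 3
Rank v: 1, 4, 6, 5, 7, 3, 2
d = rank(u) − rank(v): 3, -2, 0, -4, -2, 4, 1; Σd² = 50
ρ = 1 − 6Σd² / [n(n²−1)] = 1 − 6×50 / (7×48) = 1 − 300/336 ≈ 0.1071

0.1071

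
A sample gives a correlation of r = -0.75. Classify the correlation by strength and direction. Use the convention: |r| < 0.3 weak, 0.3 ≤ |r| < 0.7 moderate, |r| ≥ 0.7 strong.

r = -0.75 < 0 so the relationship is negative.
|r| = 0.75, which falls in the strong range.

strong negative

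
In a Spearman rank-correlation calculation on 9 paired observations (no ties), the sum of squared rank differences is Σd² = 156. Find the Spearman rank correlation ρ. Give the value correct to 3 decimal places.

-0.300

ρ = 1 − 6Σd² / [n(n²−1)] = 1 − 6×156 / (9×80)
  = 1 − 936/720 = 1 − 1.3000 ≈ -0.300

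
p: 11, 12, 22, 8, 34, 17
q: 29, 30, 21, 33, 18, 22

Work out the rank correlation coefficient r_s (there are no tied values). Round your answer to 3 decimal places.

Rank p: 2, 3, 5, 1, 6, 4
Rank q: 4, 5, 2, 6, 1, 3
d = rank(p) − rank(q): -2, -2, 3, -5, 5, 1; Σd² = 68
ρ = 1 − 6Σd² / [n(n²−1)] = 1 − 6×68 / (6×35) = 1 − 408/210 ≈ -0.943

-0.943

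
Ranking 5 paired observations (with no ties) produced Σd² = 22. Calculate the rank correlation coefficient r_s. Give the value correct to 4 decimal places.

-0.1000

ρ = 1 − 6Σd² / [n(n²−1)] = 1 − 6×22 / (5×24)
  = 1 − 132/120 = 1 − 1.10000 ≈ -0.1000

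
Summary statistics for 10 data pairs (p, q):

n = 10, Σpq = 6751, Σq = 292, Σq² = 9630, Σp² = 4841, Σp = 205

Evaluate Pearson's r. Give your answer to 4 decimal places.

0.9113

r = (nΣpq − ΣpΣq) / √[(nΣp² − (Σp)²)(nΣq² − (Σq)²)]
Numerator: 10×6751 − 205×292 = 7650
Denominator: √[(48410 − 42025)(96300 − 85264)] = √[6385 × 11036] = 8394.3350
r = 7650 / 8394.3350 ≈ 0.9113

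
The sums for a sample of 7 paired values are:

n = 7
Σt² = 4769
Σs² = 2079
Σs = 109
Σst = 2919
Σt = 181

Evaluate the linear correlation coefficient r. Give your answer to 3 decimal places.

0.546

r = (nΣst − ΣsΣt) / √[(nΣs² − (Σs)²)(nΣt² − (Σt)²)]
Numerator: 7×2919 − 109×181 = 704
Denominator: √[(14553 − 11881)(33383 − 32761)] = √[2672 × 622] = 1289.1796
r = 704 / 1289.1796 ≈ 0.546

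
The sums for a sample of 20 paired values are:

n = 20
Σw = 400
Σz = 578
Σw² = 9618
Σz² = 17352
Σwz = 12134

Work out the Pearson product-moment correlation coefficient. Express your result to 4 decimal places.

r = (nΣwz − ΣwΣz) / √[(nΣw² − (Σw)²)(nΣz² − (Σz)²)]
Numerator: 20×12134 − 400×578 = 11480
Denominator: √[(192360 − 160000)(347040 − 334084)] = √[32360 × 12956] = 20475.7457
r = 11480 / 20475.7457 ≈ 0.5607

0.5607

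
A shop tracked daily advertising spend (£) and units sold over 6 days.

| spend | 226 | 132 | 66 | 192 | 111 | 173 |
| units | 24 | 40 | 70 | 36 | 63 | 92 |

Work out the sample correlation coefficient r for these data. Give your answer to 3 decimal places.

n = 6, Σx = 900, Σy = 325, Σx² = 151970, Σy² = 20805, Σxy = 45145
nΣxy − ΣxΣy = 270870 − 292500 = -21630
nΣx² − (Σx)² = 911820 − 810000 = 101820; nΣy² − (Σy)² = 124830 − 105625 = 19205
r = -21630 / √(101820 × 19205) = -21630 / 44220.5054 ≈ -0.489

-0.489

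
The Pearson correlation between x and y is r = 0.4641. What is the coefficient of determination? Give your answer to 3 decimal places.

0.215

r² = (0.4641)² = 0.215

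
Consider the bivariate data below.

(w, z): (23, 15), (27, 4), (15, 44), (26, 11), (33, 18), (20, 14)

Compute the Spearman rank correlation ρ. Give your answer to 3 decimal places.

Rank w: 3, 5, 1, 4, 6, 2
Rank z: 4, 1, 6, 2, 5, 3
d = rank(w) − rank(z): -1, 4, -5, 2, 1, -1; Σd² = 48
ρ = 1 − 6Σd² / [n(n²−1)] = 1 − 6×48 / (6×35) = 1 − 288/210 ≈ -0.371

-0.371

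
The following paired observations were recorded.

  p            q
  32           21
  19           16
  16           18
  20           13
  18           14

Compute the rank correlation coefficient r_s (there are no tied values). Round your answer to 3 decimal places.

0.100

Rank p: 5, 3, 1, 4, 2
Rank q: 5, 3, 4, 1, 2
d = rank(p) − rank(q): 0, 0, -3, 3, 0; Σd² = 18
ρ = 1 − 6Σd² / [n(n²−1)] = 1 − 6×18 / (5×24) = 1 − 108/120 ≈ 0.100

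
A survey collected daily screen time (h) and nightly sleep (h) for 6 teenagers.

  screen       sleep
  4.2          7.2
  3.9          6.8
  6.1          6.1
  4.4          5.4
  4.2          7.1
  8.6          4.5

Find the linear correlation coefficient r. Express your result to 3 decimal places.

n = 6, Σx = 31.4, Σy = 37.1, Σx² = 181.02, Σy² = 235.11, Σxy = 186.25
nΣxy − ΣxΣy = 1117.5 − 1164.94 = -47.44
nΣx² − (Σx)² = 1086.12 − 985.96 = 100.16; nΣy² − (Σy)² = 1410.66 − 1376.41 = 34.25
r = -47.44 / √(100.16 × 34.25) = -47.44 / 58.5703 ≈ -0.810

-0.810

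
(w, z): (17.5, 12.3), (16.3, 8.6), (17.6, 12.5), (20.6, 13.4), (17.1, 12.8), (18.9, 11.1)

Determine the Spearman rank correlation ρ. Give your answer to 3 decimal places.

0.486

Rank w: 3, 1, 4, 6, 2, 5
Rank z: 3, 1, 4, 6, 5, 2
d = rank(w) − rank(z): 0, 0, 0, 0, -3, 3; Σd² = 18
ρ = 1 − 6Σd² / [n(n²−1)] = 1 − 6×18 / (6×35) = 1 − 108/210 ≈ 0.486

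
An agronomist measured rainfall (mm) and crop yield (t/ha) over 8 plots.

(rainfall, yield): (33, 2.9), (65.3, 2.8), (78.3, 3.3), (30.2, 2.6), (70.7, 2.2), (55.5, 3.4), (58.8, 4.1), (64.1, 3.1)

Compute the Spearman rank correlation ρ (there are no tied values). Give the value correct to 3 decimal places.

Rank rainfall: 2, 6, 8, 1, 7, 3, 4, 5
Rank yield: 4, 3, 6, 2, 1, 7, 8, 5
d = rank(rainfall) − rank(yield): -2, 3, 2, -1, 6, -4, -4, 0; Σd² = 86
ρ = 1 − 6Σd² / [n(n²−1)] = 1 − 6×86 / (8×63) = 1 − 516/504 ≈ -0.024

-0.024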